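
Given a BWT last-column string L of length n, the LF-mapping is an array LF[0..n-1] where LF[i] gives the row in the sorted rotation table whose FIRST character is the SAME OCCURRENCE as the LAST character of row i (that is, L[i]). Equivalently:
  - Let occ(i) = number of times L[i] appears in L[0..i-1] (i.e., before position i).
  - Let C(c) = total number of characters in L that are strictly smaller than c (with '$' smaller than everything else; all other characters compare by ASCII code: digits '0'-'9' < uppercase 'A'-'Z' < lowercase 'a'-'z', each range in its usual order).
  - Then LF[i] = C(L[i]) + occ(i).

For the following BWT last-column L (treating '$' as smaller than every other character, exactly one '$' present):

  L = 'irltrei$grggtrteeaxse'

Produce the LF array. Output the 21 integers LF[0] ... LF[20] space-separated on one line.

Char counts: '$':1, 'a':1, 'e':4, 'g':3, 'i':2, 'l':1, 'r':4, 's':1, 't':3, 'x':1
C (first-col start): C('$')=0, C('a')=1, C('e')=2, C('g')=6, C('i')=9, C('l')=11, C('r')=12, C('s')=16, C('t')=17, C('x')=20
L[0]='i': occ=0, LF[0]=C('i')+0=9+0=9
L[1]='r': occ=0, LF[1]=C('r')+0=12+0=12
L[2]='l': occ=0, LF[2]=C('l')+0=11+0=11
L[3]='t': occ=0, LF[3]=C('t')+0=17+0=17
L[4]='r': occ=1, LF[4]=C('r')+1=12+1=13
L[5]='e': occ=0, LF[5]=C('e')+0=2+0=2
L[6]='i': occ=1, LF[6]=C('i')+1=9+1=10
L[7]='$': occ=0, LF[7]=C('$')+0=0+0=0
L[8]='g': occ=0, LF[8]=C('g')+0=6+0=6
L[9]='r': occ=2, LF[9]=C('r')+2=12+2=14
L[10]='g': occ=1, LF[10]=C('g')+1=6+1=7
L[11]='g': occ=2, LF[11]=C('g')+2=6+2=8
L[12]='t': occ=1, LF[12]=C('t')+1=17+1=18
L[13]='r': occ=3, LF[13]=C('r')+3=12+3=15
L[14]='t': occ=2, LF[14]=C('t')+2=17+2=19
L[15]='e': occ=1, LF[15]=C('e')+1=2+1=3
L[16]='e': occ=2, LF[16]=C('e')+2=2+2=4
L[17]='a': occ=0, LF[17]=C('a')+0=1+0=1
L[18]='x': occ=0, LF[18]=C('x')+0=20+0=20
L[19]='s': occ=0, LF[19]=C('s')+0=16+0=16
L[20]='e': occ=3, LF[20]=C('e')+3=2+3=5

Answer: 9 12 11 17 13 2 10 0 6 14 7 8 18 15 19 3 4 1 20 16 5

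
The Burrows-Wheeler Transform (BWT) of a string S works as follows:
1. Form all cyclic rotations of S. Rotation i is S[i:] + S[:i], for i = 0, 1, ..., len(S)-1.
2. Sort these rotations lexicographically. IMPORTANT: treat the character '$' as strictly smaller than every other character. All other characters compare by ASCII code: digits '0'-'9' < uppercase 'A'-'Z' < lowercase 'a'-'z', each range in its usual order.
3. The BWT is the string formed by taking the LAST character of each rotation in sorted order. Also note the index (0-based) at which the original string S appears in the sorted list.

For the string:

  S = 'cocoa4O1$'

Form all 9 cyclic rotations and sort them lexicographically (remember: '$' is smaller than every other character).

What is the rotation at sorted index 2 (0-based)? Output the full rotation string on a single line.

Answer: 4O1$cocoa

Derivation:
All 9 rotations (rotation i = S[i:]+S[:i]):
  rot[0] = cocoa4O1$
  rot[1] = ocoa4O1$c
  rot[2] = coa4O1$co
  rot[3] = oa4O1$coc
  rot[4] = a4O1$coco
  rot[5] = 4O1$cocoa
  rot[6] = O1$cocoa4
  rot[7] = 1$cocoa4O
  rot[8] = $cocoa4O1
Sorted (with $ < everything):
  sorted[0] = $cocoa4O1
  sorted[1] = 1$cocoa4O
  sorted[2] = 4O1$cocoa
  sorted[3] = O1$cocoa4
  sorted[4] = a4O1$coco
  sorted[5] = coa4O1$co
  sorted[6] = cocoa4O1$
  sorted[7] = oa4O1$coc
  sorted[8] = ocoa4O1$c
sorted[2] = 4O1$cocoa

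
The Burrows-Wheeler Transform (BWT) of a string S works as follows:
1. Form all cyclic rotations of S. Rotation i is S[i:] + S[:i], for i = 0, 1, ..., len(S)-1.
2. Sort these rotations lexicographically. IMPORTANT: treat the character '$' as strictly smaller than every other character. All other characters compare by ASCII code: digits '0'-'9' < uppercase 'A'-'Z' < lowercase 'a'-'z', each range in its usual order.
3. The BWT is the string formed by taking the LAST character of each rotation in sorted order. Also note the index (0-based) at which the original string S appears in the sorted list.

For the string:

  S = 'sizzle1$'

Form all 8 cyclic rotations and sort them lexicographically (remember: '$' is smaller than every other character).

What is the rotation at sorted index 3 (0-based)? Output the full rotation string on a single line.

All 8 rotations (rotation i = S[i:]+S[:i]):
  rot[0] = sizzle1$
  rot[1] = izzle1$s
  rot[2] = zzle1$si
  rot[3] = zle1$siz
  rot[4] = le1$sizz
  rot[5] = e1$sizzl
  rot[6] = 1$sizzle
  rot[7] = $sizzle1
Sorted (with $ < everything):
  sorted[0] = $sizzle1
  sorted[1] = 1$sizzle
  sorted[2] = e1$sizzl
  sorted[3] = izzle1$s
  sorted[4] = le1$sizz
  sorted[5] = sizzle1$
  sorted[6] = zle1$siz
  sorted[7] = zzle1$si
sorted[3] = izzle1$s

Answer: izzle1$s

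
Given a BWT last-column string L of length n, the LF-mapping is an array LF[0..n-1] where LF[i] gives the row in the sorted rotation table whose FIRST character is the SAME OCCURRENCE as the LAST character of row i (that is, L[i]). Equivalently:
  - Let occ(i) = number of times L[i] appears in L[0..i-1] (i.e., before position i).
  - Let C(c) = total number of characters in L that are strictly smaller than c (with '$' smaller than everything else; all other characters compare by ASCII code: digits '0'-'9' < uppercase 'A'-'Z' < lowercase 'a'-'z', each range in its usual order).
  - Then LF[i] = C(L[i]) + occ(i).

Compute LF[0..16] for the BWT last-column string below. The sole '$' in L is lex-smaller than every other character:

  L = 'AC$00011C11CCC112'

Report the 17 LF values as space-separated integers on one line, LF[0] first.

Answer: 11 12 0 1 2 3 4 5 13 6 7 14 15 16 8 9 10

Derivation:
Char counts: '$':1, '0':3, '1':6, '2':1, 'A':1, 'C':5
C (first-col start): C('$')=0, C('0')=1, C('1')=4, C('2')=10, C('A')=11, C('C')=12
L[0]='A': occ=0, LF[0]=C('A')+0=11+0=11
L[1]='C': occ=0, LF[1]=C('C')+0=12+0=12
L[2]='$': occ=0, LF[2]=C('$')+0=0+0=0
L[3]='0': occ=0, LF[3]=C('0')+0=1+0=1
L[4]='0': occ=1, LF[4]=C('0')+1=1+1=2
L[5]='0': occ=2, LF[5]=C('0')+2=1+2=3
L[6]='1': occ=0, LF[6]=C('1')+0=4+0=4
L[7]='1': occ=1, LF[7]=C('1')+1=4+1=5
L[8]='C': occ=1, LF[8]=C('C')+1=12+1=13
L[9]='1': occ=2, LF[9]=C('1')+2=4+2=6
L[10]='1': occ=3, LF[10]=C('1')+3=4+3=7
L[11]='C': occ=2, LF[11]=C('C')+2=12+2=14
L[12]='C': occ=3, LF[12]=C('C')+3=12+3=15
L[13]='C': occ=4, LF[13]=C('C')+4=12+4=16
L[14]='1': occ=4, LF[14]=C('1')+4=4+4=8
L[15]='1': occ=5, LF[15]=C('1')+5=4+5=9
L[16]='2': occ=0, LF[16]=C('2')+0=10+0=10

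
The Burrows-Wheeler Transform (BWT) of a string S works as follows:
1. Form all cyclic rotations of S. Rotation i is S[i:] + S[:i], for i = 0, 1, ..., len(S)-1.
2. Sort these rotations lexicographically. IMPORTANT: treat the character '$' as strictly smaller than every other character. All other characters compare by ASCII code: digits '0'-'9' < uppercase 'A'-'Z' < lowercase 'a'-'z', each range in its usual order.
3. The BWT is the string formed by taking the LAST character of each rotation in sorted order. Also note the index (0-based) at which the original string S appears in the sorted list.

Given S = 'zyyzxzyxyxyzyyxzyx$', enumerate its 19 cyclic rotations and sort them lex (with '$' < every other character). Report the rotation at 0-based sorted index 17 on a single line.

Answer: zyyxzyx$zyyzxzyxyxy

Derivation:
All 19 rotations (rotation i = S[i:]+S[:i]):
  rot[0] = zyyzxzyxyxyzyyxzyx$
  rot[1] = yyzxzyxyxyzyyxzyx$z
  rot[2] = yzxzyxyxyzyyxzyx$zy
  rot[3] = zxzyxyxyzyyxzyx$zyy
  rot[4] = xzyxyxyzyyxzyx$zyyz
  rot[5] = zyxyxyzyyxzyx$zyyzx
  rot[6] = yxyxyzyyxzyx$zyyzxz
  rot[7] = xyxyzyyxzyx$zyyzxzy
  rot[8] = yxyzyyxzyx$zyyzxzyx
  rot[9] = xyzyyxzyx$zyyzxzyxy
  rot[10] = yzyyxzyx$zyyzxzyxyx
  rot[11] = zyyxzyx$zyyzxzyxyxy
  rot[12] = yyxzyx$zyyzxzyxyxyz
  rot[13] = yxzyx$zyyzxzyxyxyzy
  rot[14] = xzyx$zyyzxzyxyxyzyy
  rot[15] = zyx$zyyzxzyxyxyzyyx
  rot[16] = yx$zyyzxzyxyxyzyyxz
  rot[17] = x$zyyzxzyxyxyzyyxzy
  rot[18] = $zyyzxzyxyxyzyyxzyx
Sorted (with $ < everything):
  sorted[0] = $zyyzxzyxyxyzyyxzyx
  sorted[1] = x$zyyzxzyxyxyzyyxzy
  sorted[2] = xyxyzyyxzyx$zyyzxzy
  sorted[3] = xyzyyxzyx$zyyzxzyxy
  sorted[4] = xzyx$zyyzxzyxyxyzyy
  sorted[5] = xzyxyxyzyyxzyx$zyyz
  sorted[6] = yx$zyyzxzyxyxyzyyxz
  sorted[7] = yxyxyzyyxzyx$zyyzxz
  sorted[8] = yxyzyyxzyx$zyyzxzyx
  sorted[9] = yxzyx$zyyzxzyxyxyzy
  sorted[10] = yyxzyx$zyyzxzyxyxyz
  sorted[11] = yyzxzyxyxyzyyxzyx$z
  sorted[12] = yzxzyxyxyzyyxzyx$zy
  sorted[13] = yzyyxzyx$zyyzxzyxyx
  sorted[14] = zxzyxyxyzyyxzyx$zyy
  sorted[15] = zyx$zyyzxzyxyxyzyyx
  sorted[16] = zyxyxyzyyxzyx$zyyzx
  sorted[17] = zyyxzyx$zyyzxzyxyxy
  sorted[18] = zyyzxzyxyxyzyyxzyx$
sorted[17] = zyyxzyx$zyyzxzyxyxy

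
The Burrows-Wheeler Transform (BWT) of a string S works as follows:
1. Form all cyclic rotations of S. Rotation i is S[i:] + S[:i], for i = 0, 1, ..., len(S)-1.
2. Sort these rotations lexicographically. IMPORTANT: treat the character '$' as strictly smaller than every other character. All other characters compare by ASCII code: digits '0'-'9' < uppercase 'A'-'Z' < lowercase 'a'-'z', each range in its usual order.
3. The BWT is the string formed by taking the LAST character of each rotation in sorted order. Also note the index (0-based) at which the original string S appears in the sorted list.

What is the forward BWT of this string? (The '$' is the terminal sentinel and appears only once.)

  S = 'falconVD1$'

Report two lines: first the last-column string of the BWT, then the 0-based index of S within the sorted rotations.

Answer: 1DVnfl$aoc
6

Derivation:
All 10 rotations (rotation i = S[i:]+S[:i]):
  rot[0] = falconVD1$
  rot[1] = alconVD1$f
  rot[2] = lconVD1$fa
  rot[3] = conVD1$fal
  rot[4] = onVD1$falc
  rot[5] = nVD1$falco
  rot[6] = VD1$falcon
  rot[7] = D1$falconV
  rot[8] = 1$falconVD
  rot[9] = $falconVD1
Sorted (with $ < everything):
  sorted[0] = $falconVD1  (last char: '1')
  sorted[1] = 1$falconVD  (last char: 'D')
  sorted[2] = D1$falconV  (last char: 'V')
  sorted[3] = VD1$falcon  (last char: 'n')
  sorted[4] = alconVD1$f  (last char: 'f')
  sorted[5] = conVD1$fal  (last char: 'l')
  sorted[6] = falconVD1$  (last char: '$')
  sorted[7] = lconVD1$fa  (last char: 'a')
  sorted[8] = nVD1$falco  (last char: 'o')
  sorted[9] = onVD1$falc  (last char: 'c')
Last column: 1DVnfl$aoc
Original string S is at sorted index 6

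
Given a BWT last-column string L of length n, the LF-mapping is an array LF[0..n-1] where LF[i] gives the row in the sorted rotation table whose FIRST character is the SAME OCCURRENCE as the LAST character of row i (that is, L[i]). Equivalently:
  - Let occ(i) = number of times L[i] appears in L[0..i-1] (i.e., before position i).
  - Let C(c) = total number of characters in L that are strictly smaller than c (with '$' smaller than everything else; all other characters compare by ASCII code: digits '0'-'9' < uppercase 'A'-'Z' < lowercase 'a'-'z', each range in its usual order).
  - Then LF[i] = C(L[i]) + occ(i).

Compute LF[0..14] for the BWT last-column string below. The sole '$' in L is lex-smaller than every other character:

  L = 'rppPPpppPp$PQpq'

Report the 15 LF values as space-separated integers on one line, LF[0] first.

Answer: 14 6 7 1 2 8 9 10 3 11 0 4 5 12 13

Derivation:
Char counts: '$':1, 'P':4, 'Q':1, 'p':7, 'q':1, 'r':1
C (first-col start): C('$')=0, C('P')=1, C('Q')=5, C('p')=6, C('q')=13, C('r')=14
L[0]='r': occ=0, LF[0]=C('r')+0=14+0=14
L[1]='p': occ=0, LF[1]=C('p')+0=6+0=6
L[2]='p': occ=1, LF[2]=C('p')+1=6+1=7
L[3]='P': occ=0, LF[3]=C('P')+0=1+0=1
L[4]='P': occ=1, LF[4]=C('P')+1=1+1=2
L[5]='p': occ=2, LF[5]=C('p')+2=6+2=8
L[6]='p': occ=3, LF[6]=C('p')+3=6+3=9
L[7]='p': occ=4, LF[7]=C('p')+4=6+4=10
L[8]='P': occ=2, LF[8]=C('P')+2=1+2=3
L[9]='p': occ=5, LF[9]=C('p')+5=6+5=11
L[10]='$': occ=0, LF[10]=C('$')+0=0+0=0
L[11]='P': occ=3, LF[11]=C('P')+3=1+3=4
L[12]='Q': occ=0, LF[12]=C('Q')+0=5+0=5
L[13]='p': occ=6, LF[13]=C('p')+6=6+6=12
L[14]='q': occ=0, LF[14]=C('q')+0=13+0=13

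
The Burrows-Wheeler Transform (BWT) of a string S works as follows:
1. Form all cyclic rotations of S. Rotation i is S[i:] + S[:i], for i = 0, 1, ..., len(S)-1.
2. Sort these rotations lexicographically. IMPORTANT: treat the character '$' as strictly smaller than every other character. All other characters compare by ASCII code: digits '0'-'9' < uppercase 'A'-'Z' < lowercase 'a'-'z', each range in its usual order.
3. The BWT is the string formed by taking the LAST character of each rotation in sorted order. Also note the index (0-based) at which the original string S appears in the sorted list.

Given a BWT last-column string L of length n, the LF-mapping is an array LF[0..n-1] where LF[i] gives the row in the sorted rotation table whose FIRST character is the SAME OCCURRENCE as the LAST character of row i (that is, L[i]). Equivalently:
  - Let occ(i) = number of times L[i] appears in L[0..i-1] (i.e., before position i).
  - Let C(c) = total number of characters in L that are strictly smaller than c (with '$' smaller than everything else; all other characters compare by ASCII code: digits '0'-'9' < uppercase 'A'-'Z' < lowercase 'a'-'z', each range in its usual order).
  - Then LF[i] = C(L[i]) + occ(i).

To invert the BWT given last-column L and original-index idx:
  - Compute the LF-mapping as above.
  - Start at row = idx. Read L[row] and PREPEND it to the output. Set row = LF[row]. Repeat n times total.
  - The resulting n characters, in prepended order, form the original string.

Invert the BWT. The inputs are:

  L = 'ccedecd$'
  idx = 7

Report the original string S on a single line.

Answer: edcdecc$

Derivation:
LF mapping: 1 2 6 4 7 3 5 0
Walk LF starting at row 7, prepending L[row]:
  step 1: row=7, L[7]='$', prepend. Next row=LF[7]=0
  step 2: row=0, L[0]='c', prepend. Next row=LF[0]=1
  step 3: row=1, L[1]='c', prepend. Next row=LF[1]=2
  step 4: row=2, L[2]='e', prepend. Next row=LF[2]=6
  step 5: row=6, L[6]='d', prepend. Next row=LF[6]=5
  step 6: row=5, L[5]='c', prepend. Next row=LF[5]=3
  step 7: row=3, L[3]='d', prepend. Next row=LF[3]=4
  step 8: row=4, L[4]='e', prepend. Next row=LF[4]=7
Reversed output: edcdecc$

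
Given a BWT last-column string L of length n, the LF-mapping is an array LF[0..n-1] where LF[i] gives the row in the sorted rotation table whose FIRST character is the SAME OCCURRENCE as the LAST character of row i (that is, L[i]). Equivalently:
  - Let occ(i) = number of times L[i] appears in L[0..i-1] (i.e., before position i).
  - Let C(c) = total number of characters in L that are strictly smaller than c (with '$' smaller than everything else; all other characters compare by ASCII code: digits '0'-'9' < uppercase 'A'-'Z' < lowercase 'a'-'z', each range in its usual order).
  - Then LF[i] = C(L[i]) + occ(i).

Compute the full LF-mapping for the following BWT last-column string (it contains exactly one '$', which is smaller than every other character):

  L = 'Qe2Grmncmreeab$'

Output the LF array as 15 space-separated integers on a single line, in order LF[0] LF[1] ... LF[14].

Char counts: '$':1, '2':1, 'G':1, 'Q':1, 'a':1, 'b':1, 'c':1, 'e':3, 'm':2, 'n':1, 'r':2
C (first-col start): C('$')=0, C('2')=1, C('G')=2, C('Q')=3, C('a')=4, C('b')=5, C('c')=6, C('e')=7, C('m')=10, C('n')=12, C('r')=13
L[0]='Q': occ=0, LF[0]=C('Q')+0=3+0=3
L[1]='e': occ=0, LF[1]=C('e')+0=7+0=7
L[2]='2': occ=0, LF[2]=C('2')+0=1+0=1
L[3]='G': occ=0, LF[3]=C('G')+0=2+0=2
L[4]='r': occ=0, LF[4]=C('r')+0=13+0=13
L[5]='m': occ=0, LF[5]=C('m')+0=10+0=10
L[6]='n': occ=0, LF[6]=C('n')+0=12+0=12
L[7]='c': occ=0, LF[7]=C('c')+0=6+0=6
L[8]='m': occ=1, LF[8]=C('m')+1=10+1=11
L[9]='r': occ=1, LF[9]=C('r')+1=13+1=14
L[10]='e': occ=1, LF[10]=C('e')+1=7+1=8
L[11]='e': occ=2, LF[11]=C('e')+2=7+2=9
L[12]='a': occ=0, LF[12]=C('a')+0=4+0=4
L[13]='b': occ=0, LF[13]=C('b')+0=5+0=5
L[14]='$': occ=0, LF[14]=C('$')+0=0+0=0

Answer: 3 7 1 2 13 10 12 6 11 14 8 9 4 5 0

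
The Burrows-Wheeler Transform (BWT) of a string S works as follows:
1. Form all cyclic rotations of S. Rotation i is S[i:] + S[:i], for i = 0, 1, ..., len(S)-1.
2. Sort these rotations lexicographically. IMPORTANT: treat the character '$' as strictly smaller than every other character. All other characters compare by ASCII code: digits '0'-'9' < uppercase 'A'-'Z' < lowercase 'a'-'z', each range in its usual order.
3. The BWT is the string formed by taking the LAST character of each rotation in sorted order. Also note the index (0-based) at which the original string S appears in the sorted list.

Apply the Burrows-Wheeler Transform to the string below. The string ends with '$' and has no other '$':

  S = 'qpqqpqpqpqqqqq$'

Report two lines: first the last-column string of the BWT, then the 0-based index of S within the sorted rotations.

All 15 rotations (rotation i = S[i:]+S[:i]):
  rot[0] = qpqqpqpqpqqqqq$
  rot[1] = pqqpqpqpqqqqq$q
  rot[2] = qqpqpqpqqqqq$qp
  rot[3] = qpqpqpqqqqq$qpq
  rot[4] = pqpqpqqqqq$qpqq
  rot[5] = qpqpqqqqq$qpqqp
  rot[6] = pqpqqqqq$qpqqpq
  rot[7] = qpqqqqq$qpqqpqp
  rot[8] = pqqqqq$qpqqpqpq
  rot[9] = qqqqq$qpqqpqpqp
  rot[10] = qqqq$qpqqpqpqpq
  rot[11] = qqq$qpqqpqpqpqq
  rot[12] = qq$qpqqpqpqpqqq
  rot[13] = q$qpqqpqpqpqqqq
  rot[14] = $qpqqpqpqpqqqqq
Sorted (with $ < everything):
  sorted[0] = $qpqqpqpqpqqqqq  (last char: 'q')
  sorted[1] = pqpqpqqqqq$qpqq  (last char: 'q')
  sorted[2] = pqpqqqqq$qpqqpq  (last char: 'q')
  sorted[3] = pqqpqpqpqqqqq$q  (last char: 'q')
  sorted[4] = pqqqqq$qpqqpqpq  (last char: 'q')
  sorted[5] = q$qpqqpqpqpqqqq  (last char: 'q')
  sorted[6] = qpqpqpqqqqq$qpq  (last char: 'q')
  sorted[7] = qpqpqqqqq$qpqqp  (last char: 'p')
  sorted[8] = qpqqpqpqpqqqqq$  (last char: '$')
  sorted[9] = qpqqqqq$qpqqpqp  (last char: 'p')
  sorted[10] = qq$qpqqpqpqpqqq  (last char: 'q')
  sorted[11] = qqpqpqpqqqqq$qp  (last char: 'p')
  sorted[12] = qqq$qpqqpqpqpqq  (last char: 'q')
  sorted[13] = qqqq$qpqqpqpqpq  (last char: 'q')
  sorted[14] = qqqqq$qpqqpqpqp  (last char: 'p')
Last column: qqqqqqqp$pqpqqp
Original string S is at sorted index 8

Answer: qqqqqqqp$pqpqqp
8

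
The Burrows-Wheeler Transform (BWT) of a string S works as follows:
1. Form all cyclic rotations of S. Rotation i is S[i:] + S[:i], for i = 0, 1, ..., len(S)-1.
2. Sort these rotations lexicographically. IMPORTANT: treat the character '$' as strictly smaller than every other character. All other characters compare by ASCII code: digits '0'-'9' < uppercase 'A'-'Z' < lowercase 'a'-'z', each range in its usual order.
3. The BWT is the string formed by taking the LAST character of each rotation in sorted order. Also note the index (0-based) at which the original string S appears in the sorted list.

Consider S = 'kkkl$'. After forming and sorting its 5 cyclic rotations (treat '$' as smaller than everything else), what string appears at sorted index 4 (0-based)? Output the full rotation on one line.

Answer: l$kkk

Derivation:
All 5 rotations (rotation i = S[i:]+S[:i]):
  rot[0] = kkkl$
  rot[1] = kkl$k
  rot[2] = kl$kk
  rot[3] = l$kkk
  rot[4] = $kkkl
Sorted (with $ < everything):
  sorted[0] = $kkkl
  sorted[1] = kkkl$
  sorted[2] = kkl$k
  sorted[3] = kl$kk
  sorted[4] = l$kkk
sorted[4] = l$kkk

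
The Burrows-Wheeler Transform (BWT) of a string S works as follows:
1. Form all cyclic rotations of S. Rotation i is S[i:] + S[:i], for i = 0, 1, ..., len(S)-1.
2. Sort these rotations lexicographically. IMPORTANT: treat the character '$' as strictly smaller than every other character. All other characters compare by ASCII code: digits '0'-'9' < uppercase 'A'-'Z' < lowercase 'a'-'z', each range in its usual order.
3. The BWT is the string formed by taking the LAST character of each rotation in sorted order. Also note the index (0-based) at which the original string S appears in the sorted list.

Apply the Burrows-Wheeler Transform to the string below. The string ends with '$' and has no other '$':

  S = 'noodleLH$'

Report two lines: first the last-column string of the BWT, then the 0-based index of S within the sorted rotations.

Answer: HLeold$on
6

Derivation:
All 9 rotations (rotation i = S[i:]+S[:i]):
  rot[0] = noodleLH$
  rot[1] = oodleLH$n
  rot[2] = odleLH$no
  rot[3] = dleLH$noo
  rot[4] = leLH$nood
  rot[5] = eLH$noodl
  rot[6] = LH$noodle
  rot[7] = H$noodleL
  rot[8] = $noodleLH
Sorted (with $ < everything):
  sorted[0] = $noodleLH  (last char: 'H')
  sorted[1] = H$noodleL  (last char: 'L')
  sorted[2] = LH$noodle  (last char: 'e')
  sorted[3] = dleLH$noo  (last char: 'o')
  sorted[4] = eLH$noodl  (last char: 'l')
  sorted[5] = leLH$nood  (last char: 'd')
  sorted[6] = noodleLH$  (last char: '$')
  sorted[7] = odleLH$no  (last char: 'o')
  sorted[8] = oodleLH$n  (last char: 'n')
Last column: HLeold$on
Original string S is at sorted index 6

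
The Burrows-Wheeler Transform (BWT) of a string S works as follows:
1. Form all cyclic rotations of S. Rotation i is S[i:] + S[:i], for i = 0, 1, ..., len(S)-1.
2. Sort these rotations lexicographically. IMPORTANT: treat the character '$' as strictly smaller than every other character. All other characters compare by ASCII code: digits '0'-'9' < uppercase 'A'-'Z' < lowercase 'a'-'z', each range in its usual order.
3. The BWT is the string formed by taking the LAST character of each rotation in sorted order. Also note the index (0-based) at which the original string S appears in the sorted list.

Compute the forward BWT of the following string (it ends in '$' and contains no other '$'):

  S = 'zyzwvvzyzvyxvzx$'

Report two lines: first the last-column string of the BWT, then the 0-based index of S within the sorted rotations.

Answer: xwzxvzzyvzzyyvv$
15

Derivation:
All 16 rotations (rotation i = S[i:]+S[:i]):
  rot[0] = zyzwvvzyzvyxvzx$
  rot[1] = yzwvvzyzvyxvzx$z
  rot[2] = zwvvzyzvyxvzx$zy
  rot[3] = wvvzyzvyxvzx$zyz
  rot[4] = vvzyzvyxvzx$zyzw
  rot[5] = vzyzvyxvzx$zyzwv
  rot[6] = zyzvyxvzx$zyzwvv
  rot[7] = yzvyxvzx$zyzwvvz
  rot[8] = zvyxvzx$zyzwvvzy
  rot[9] = vyxvzx$zyzwvvzyz
  rot[10] = yxvzx$zyzwvvzyzv
  rot[11] = xvzx$zyzwvvzyzvy
  rot[12] = vzx$zyzwvvzyzvyx
  rot[13] = zx$zyzwvvzyzvyxv
  rot[14] = x$zyzwvvzyzvyxvz
  rot[15] = $zyzwvvzyzvyxvzx
Sorted (with $ < everything):
  sorted[0] = $zyzwvvzyzvyxvzx  (last char: 'x')
  sorted[1] = vvzyzvyxvzx$zyzw  (last char: 'w')
  sorted[2] = vyxvzx$zyzwvvzyz  (last char: 'z')
  sorted[3] = vzx$zyzwvvzyzvyx  (last char: 'x')
  sorted[4] = vzyzvyxvzx$zyzwv  (last char: 'v')
  sorted[5] = wvvzyzvyxvzx$zyz  (last char: 'z')
  sorted[6] = x$zyzwvvzyzvyxvz  (last char: 'z')
  sorted[7] = xvzx$zyzwvvzyzvy  (last char: 'y')
  sorted[8] = yxvzx$zyzwvvzyzv  (last char: 'v')
  sorted[9] = yzvyxvzx$zyzwvvz  (last char: 'z')
  sorted[10] = yzwvvzyzvyxvzx$z  (last char: 'z')
  sorted[11] = zvyxvzx$zyzwvvzy  (last char: 'y')
  sorted[12] = zwvvzyzvyxvzx$zy  (last char: 'y')
  sorted[13] = zx$zyzwvvzyzvyxv  (last char: 'v')
  sorted[14] = zyzvyxvzx$zyzwvv  (last char: 'v')
  sorted[15] = zyzwvvzyzvyxvzx$  (last char: '$')
Last column: xwzxvzzyvzzyyvv$
Original string S is at sorted index 15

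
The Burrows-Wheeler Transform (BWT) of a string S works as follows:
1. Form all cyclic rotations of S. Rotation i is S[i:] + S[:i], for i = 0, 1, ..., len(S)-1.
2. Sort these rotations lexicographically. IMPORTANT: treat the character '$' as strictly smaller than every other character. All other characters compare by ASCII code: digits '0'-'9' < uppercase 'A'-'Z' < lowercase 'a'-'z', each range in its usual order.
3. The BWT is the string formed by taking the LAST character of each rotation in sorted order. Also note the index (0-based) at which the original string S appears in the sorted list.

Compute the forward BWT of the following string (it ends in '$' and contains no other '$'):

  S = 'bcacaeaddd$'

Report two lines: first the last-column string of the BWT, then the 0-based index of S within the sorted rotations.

Answer: dcec$baddaa
4

Derivation:
All 11 rotations (rotation i = S[i:]+S[:i]):
  rot[0] = bcacaeaddd$
  rot[1] = cacaeaddd$b
  rot[2] = acaeaddd$bc
  rot[3] = caeaddd$bca
  rot[4] = aeaddd$bcac
  rot[5] = eaddd$bcaca
  rot[6] = addd$bcacae
  rot[7] = ddd$bcacaea
  rot[8] = dd$bcacaead
  rot[9] = d$bcacaeadd
  rot[10] = $bcacaeaddd
Sorted (with $ < everything):
  sorted[0] = $bcacaeaddd  (last char: 'd')
  sorted[1] = acaeaddd$bc  (last char: 'c')
  sorted[2] = addd$bcacae  (last char: 'e')
  sorted[3] = aeaddd$bcac  (last char: 'c')
  sorted[4] = bcacaeaddd$  (last char: '$')
  sorted[5] = cacaeaddd$b  (last char: 'b')
  sorted[6] = caeaddd$bca  (last char: 'a')
  sorted[7] = d$bcacaeadd  (last char: 'd')
  sorted[8] = dd$bcacaead  (last char: 'd')
  sorted[9] = ddd$bcacaea  (last char: 'a')
  sorted[10] = eaddd$bcaca  (last char: 'a')
Last column: dcec$baddaa
Original string S is at sorted index 4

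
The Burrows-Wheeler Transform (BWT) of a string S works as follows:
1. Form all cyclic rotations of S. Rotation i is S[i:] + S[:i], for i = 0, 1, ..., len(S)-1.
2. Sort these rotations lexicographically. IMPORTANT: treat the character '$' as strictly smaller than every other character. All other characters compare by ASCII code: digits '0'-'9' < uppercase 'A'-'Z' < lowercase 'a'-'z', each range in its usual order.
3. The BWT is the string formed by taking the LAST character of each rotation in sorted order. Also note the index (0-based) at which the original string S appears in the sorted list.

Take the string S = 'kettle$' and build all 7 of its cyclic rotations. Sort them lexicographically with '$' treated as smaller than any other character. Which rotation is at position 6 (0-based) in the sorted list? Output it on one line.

Answer: ttle$ke

Derivation:
All 7 rotations (rotation i = S[i:]+S[:i]):
  rot[0] = kettle$
  rot[1] = ettle$k
  rot[2] = ttle$ke
  rot[3] = tle$ket
  rot[4] = le$kett
  rot[5] = e$kettl
  rot[6] = $kettle
Sorted (with $ < everything):
  sorted[0] = $kettle
  sorted[1] = e$kettl
  sorted[2] = ettle$k
  sorted[3] = kettle$
  sorted[4] = le$kett
  sorted[5] = tle$ket
  sorted[6] = ttle$ke
sorted[6] = ttle$ke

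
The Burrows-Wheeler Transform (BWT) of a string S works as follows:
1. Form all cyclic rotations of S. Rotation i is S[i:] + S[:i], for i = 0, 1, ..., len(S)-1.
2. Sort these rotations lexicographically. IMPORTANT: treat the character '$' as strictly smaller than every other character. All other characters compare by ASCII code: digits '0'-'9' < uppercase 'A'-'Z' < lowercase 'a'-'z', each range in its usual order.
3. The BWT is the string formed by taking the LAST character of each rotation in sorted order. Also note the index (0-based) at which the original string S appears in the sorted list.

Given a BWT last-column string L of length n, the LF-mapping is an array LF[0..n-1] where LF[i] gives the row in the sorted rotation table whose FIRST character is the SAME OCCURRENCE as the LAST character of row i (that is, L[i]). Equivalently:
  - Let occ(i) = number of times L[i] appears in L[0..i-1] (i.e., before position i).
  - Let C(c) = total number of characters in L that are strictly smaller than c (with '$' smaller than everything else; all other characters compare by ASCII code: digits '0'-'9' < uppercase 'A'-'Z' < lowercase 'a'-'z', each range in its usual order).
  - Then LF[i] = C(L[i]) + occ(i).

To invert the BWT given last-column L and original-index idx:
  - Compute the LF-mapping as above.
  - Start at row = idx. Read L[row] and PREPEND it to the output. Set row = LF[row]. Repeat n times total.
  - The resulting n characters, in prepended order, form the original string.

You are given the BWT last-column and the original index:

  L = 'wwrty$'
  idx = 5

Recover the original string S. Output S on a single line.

Answer: ywrtw$

Derivation:
LF mapping: 3 4 1 2 5 0
Walk LF starting at row 5, prepending L[row]:
  step 1: row=5, L[5]='$', prepend. Next row=LF[5]=0
  step 2: row=0, L[0]='w', prepend. Next row=LF[0]=3
  step 3: row=3, L[3]='t', prepend. Next row=LF[3]=2
  step 4: row=2, L[2]='r', prepend. Next row=LF[2]=1
  step 5: row=1, L[1]='w', prepend. Next row=LF[1]=4
  step 6: row=4, L[4]='y', prepend. Next row=LF[4]=5
Reversed output: ywrtw$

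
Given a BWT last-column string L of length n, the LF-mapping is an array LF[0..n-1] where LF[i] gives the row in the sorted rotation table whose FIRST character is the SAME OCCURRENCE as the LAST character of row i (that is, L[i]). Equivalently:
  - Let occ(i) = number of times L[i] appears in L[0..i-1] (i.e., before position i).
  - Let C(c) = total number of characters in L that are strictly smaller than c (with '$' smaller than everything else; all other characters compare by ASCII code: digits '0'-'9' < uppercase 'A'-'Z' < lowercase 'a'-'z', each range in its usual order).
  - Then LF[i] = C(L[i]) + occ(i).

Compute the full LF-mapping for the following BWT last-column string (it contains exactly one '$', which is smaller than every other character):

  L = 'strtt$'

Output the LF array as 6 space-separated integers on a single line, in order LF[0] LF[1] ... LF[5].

Answer: 2 3 1 4 5 0

Derivation:
Char counts: '$':1, 'r':1, 's':1, 't':3
C (first-col start): C('$')=0, C('r')=1, C('s')=2, C('t')=3
L[0]='s': occ=0, LF[0]=C('s')+0=2+0=2
L[1]='t': occ=0, LF[1]=C('t')+0=3+0=3
L[2]='r': occ=0, LF[2]=C('r')+0=1+0=1
L[3]='t': occ=1, LF[3]=C('t')+1=3+1=4
L[4]='t': occ=2, LF[4]=C('t')+2=3+2=5
L[5]='$': occ=0, LF[5]=C('$')+0=0+0=0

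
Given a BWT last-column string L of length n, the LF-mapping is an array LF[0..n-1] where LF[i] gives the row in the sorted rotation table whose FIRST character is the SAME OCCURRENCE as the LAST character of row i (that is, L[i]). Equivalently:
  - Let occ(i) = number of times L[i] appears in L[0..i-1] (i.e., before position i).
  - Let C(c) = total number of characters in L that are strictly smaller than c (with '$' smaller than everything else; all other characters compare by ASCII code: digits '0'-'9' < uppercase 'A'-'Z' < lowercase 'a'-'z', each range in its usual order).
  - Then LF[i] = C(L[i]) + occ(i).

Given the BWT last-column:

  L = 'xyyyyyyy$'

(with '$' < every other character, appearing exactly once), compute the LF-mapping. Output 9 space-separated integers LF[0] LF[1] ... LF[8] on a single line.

Char counts: '$':1, 'x':1, 'y':7
C (first-col start): C('$')=0, C('x')=1, C('y')=2
L[0]='x': occ=0, LF[0]=C('x')+0=1+0=1
L[1]='y': occ=0, LF[1]=C('y')+0=2+0=2
L[2]='y': occ=1, LF[2]=C('y')+1=2+1=3
L[3]='y': occ=2, LF[3]=C('y')+2=2+2=4
L[4]='y': occ=3, LF[4]=C('y')+3=2+3=5
L[5]='y': occ=4, LF[5]=C('y')+4=2+4=6
L[6]='y': occ=5, LF[6]=C('y')+5=2+5=7
L[7]='y': occ=6, LF[7]=C('y')+6=2+6=8
L[8]='$': occ=0, LF[8]=C('$')+0=0+0=0

Answer: 1 2 3 4 5 6 7 8 0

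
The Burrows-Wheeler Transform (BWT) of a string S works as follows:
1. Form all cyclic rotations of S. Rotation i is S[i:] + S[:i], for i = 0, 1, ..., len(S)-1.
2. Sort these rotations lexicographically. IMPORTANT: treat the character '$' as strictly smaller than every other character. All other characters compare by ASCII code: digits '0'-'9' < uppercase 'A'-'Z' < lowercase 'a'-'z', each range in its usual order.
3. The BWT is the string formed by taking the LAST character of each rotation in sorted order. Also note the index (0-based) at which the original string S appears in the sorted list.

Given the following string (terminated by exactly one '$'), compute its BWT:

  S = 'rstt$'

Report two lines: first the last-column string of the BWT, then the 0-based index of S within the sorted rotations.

All 5 rotations (rotation i = S[i:]+S[:i]):
  rot[0] = rstt$
  rot[1] = stt$r
  rot[2] = tt$rs
  rot[3] = t$rst
  rot[4] = $rstt
Sorted (with $ < everything):
  sorted[0] = $rstt  (last char: 't')
  sorted[1] = rstt$  (last char: '$')
  sorted[2] = stt$r  (last char: 'r')
  sorted[3] = t$rst  (last char: 't')
  sorted[4] = tt$rs  (last char: 's')
Last column: t$rts
Original string S is at sorted index 1

Answer: t$rts
1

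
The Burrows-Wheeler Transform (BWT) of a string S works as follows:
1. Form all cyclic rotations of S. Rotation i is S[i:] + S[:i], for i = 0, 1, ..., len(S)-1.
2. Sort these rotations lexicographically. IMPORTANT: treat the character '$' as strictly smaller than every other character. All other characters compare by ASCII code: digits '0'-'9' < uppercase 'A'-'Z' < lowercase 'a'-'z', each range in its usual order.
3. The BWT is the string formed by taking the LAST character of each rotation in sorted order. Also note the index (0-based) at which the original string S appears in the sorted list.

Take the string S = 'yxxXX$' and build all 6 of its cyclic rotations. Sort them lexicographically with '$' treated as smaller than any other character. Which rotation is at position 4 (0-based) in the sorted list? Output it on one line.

All 6 rotations (rotation i = S[i:]+S[:i]):
  rot[0] = yxxXX$
  rot[1] = xxXX$y
  rot[2] = xXX$yx
  rot[3] = XX$yxx
  rot[4] = X$yxxX
  rot[5] = $yxxXX
Sorted (with $ < everything):
  sorted[0] = $yxxXX
  sorted[1] = X$yxxX
  sorted[2] = XX$yxx
  sorted[3] = xXX$yx
  sorted[4] = xxXX$y
  sorted[5] = yxxXX$
sorted[4] = xxXX$y

Answer: xxXX$y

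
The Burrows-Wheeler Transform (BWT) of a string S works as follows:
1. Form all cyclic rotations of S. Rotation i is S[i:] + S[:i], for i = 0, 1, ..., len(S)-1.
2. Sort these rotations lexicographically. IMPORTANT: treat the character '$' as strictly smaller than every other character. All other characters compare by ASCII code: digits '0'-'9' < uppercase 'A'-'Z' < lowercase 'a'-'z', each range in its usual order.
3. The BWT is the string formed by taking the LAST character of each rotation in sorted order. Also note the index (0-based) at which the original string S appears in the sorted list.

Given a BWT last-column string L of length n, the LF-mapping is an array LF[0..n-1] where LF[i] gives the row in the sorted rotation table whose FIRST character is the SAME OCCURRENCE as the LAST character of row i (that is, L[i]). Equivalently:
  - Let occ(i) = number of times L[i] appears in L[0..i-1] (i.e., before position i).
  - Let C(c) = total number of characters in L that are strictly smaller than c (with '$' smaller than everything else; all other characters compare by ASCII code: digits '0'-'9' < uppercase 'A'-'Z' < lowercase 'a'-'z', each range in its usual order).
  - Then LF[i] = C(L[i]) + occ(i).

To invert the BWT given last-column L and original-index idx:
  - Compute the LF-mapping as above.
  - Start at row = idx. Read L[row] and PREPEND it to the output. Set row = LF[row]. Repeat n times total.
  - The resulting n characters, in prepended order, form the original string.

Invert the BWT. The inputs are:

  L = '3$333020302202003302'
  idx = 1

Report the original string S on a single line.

Answer: 0030033023320302223$

Derivation:
LF mapping: 13 0 14 15 16 1 8 2 17 3 9 10 4 11 5 6 18 19 7 12
Walk LF starting at row 1, prepending L[row]:
  step 1: row=1, L[1]='$', prepend. Next row=LF[1]=0
  step 2: row=0, L[0]='3', prepend. Next row=LF[0]=13
  step 3: row=13, L[13]='2', prepend. Next row=LF[13]=11
  step 4: row=11, L[11]='2', prepend. Next row=LF[11]=10
  step 5: row=10, L[10]='2', prepend. Next row=LF[10]=9
  step 6: row=9, L[9]='0', prepend. Next row=LF[9]=3
  step 7: row=3, L[3]='3', prepend. Next row=LF[3]=15
  step 8: row=15, L[15]='0', prepend. Next row=LF[15]=6
  step 9: row=6, L[6]='2', prepend. Next row=LF[6]=8
  step 10: row=8, L[8]='3', prepend. Next row=LF[8]=17
  step 11: row=17, L[17]='3', prepend. Next row=LF[17]=19
  step 12: row=19, L[19]='2', prepend. Next row=LF[19]=12
  step 13: row=12, L[12]='0', prepend. Next row=LF[12]=4
  step 14: row=4, L[4]='3', prepend. Next row=LF[4]=16
  step 15: row=16, L[16]='3', prepend. Next row=LF[16]=18
  step 16: row=18, L[18]='0', prepend. Next row=LF[18]=7
  step 17: row=7, L[7]='0', prepend. Next row=LF[7]=2
  step 18: row=2, L[2]='3', prepend. Next row=LF[2]=14
  step 19: row=14, L[14]='0', prepend. Next row=LF[14]=5
  step 20: row=5, L[5]='0', prepend. Next row=LF[5]=1
Reversed output: 0030033023320302223$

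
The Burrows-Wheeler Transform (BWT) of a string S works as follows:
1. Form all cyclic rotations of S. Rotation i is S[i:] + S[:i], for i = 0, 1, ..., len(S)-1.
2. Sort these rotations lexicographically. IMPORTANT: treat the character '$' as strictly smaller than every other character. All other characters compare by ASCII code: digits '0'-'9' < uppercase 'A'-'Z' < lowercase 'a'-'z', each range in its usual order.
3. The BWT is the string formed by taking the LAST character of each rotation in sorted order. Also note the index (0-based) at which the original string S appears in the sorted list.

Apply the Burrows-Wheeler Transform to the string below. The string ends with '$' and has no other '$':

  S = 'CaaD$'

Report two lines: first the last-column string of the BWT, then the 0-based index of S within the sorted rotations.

All 5 rotations (rotation i = S[i:]+S[:i]):
  rot[0] = CaaD$
  rot[1] = aaD$C
  rot[2] = aD$Ca
  rot[3] = D$Caa
  rot[4] = $CaaD
Sorted (with $ < everything):
  sorted[0] = $CaaD  (last char: 'D')
  sorted[1] = CaaD$  (last char: '$')
  sorted[2] = D$Caa  (last char: 'a')
  sorted[3] = aD$Ca  (last char: 'a')
  sorted[4] = aaD$C  (last char: 'C')
Last column: D$aaC
Original string S is at sorted index 1

Answer: D$aaC
1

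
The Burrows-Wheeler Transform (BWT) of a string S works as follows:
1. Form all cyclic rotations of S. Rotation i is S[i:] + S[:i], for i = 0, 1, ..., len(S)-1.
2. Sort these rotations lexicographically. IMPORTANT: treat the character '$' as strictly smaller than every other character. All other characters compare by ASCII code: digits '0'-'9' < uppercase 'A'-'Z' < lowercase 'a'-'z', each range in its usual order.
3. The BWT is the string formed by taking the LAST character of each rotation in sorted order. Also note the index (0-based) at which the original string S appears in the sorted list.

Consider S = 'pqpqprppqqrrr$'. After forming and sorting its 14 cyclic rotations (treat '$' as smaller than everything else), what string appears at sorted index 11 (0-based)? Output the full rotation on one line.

All 14 rotations (rotation i = S[i:]+S[:i]):
  rot[0] = pqpqprppqqrrr$
  rot[1] = qpqprppqqrrr$p
  rot[2] = pqprppqqrrr$pq
  rot[3] = qprppqqrrr$pqp
  rot[4] = prppqqrrr$pqpq
  rot[5] = rppqqrrr$pqpqp
  rot[6] = ppqqrrr$pqpqpr
  rot[7] = pqqrrr$pqpqprp
  rot[8] = qqrrr$pqpqprpp
  rot[9] = qrrr$pqpqprppq
  rot[10] = rrr$pqpqprppqq
  rot[11] = rr$pqpqprppqqr
  rot[12] = r$pqpqprppqqrr
  rot[13] = $pqpqprppqqrrr
Sorted (with $ < everything):
  sorted[0] = $pqpqprppqqrrr
  sorted[1] = ppqqrrr$pqpqpr
  sorted[2] = pqpqprppqqrrr$
  sorted[3] = pqprppqqrrr$pq
  sorted[4] = pqqrrr$pqpqprp
  sorted[5] = prppqqrrr$pqpq
  sorted[6] = qpqprppqqrrr$p
  sorted[7] = qprppqqrrr$pqp
  sorted[8] = qqrrr$pqpqprpp
  sorted[9] = qrrr$pqpqprppq
  sorted[10] = r$pqpqprppqqrr
  sorted[11] = rppqqrrr$pqpqp
  sorted[12] = rr$pqpqprppqqr
  sorted[13] = rrr$pqpqprppqq
sorted[11] = rppqqrrr$pqpqp

Answer: rppqqrrr$pqpqp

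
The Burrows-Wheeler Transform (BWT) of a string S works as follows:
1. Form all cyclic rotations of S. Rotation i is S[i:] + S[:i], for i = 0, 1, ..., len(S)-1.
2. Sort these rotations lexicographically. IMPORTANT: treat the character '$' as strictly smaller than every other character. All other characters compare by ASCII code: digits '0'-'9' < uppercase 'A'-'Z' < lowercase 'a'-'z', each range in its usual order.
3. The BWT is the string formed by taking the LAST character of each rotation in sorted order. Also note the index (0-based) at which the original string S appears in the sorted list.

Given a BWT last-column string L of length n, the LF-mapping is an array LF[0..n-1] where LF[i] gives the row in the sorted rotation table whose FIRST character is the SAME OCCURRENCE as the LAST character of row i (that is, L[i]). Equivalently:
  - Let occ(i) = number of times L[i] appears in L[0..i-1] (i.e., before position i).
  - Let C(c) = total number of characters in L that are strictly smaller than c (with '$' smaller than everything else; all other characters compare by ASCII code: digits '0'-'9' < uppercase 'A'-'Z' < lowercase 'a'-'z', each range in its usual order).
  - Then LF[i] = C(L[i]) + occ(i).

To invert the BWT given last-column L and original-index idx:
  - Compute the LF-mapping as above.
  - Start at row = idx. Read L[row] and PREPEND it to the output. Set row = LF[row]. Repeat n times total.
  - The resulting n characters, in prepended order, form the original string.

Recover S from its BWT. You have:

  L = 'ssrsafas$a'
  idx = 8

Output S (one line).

Answer: sassafras$

Derivation:
LF mapping: 6 7 5 8 1 4 2 9 0 3
Walk LF starting at row 8, prepending L[row]:
  step 1: row=8, L[8]='$', prepend. Next row=LF[8]=0
  step 2: row=0, L[0]='s', prepend. Next row=LF[0]=6
  step 3: row=6, L[6]='a', prepend. Next row=LF[6]=2
  step 4: row=2, L[2]='r', prepend. Next row=LF[2]=5
  step 5: row=5, L[5]='f', prepend. Next row=LF[5]=4
  step 6: row=4, L[4]='a', prepend. Next row=LF[4]=1
  step 7: row=1, L[1]='s', prepend. Next row=LF[1]=7
  step 8: row=7, L[7]='s', prepend. Next row=LF[7]=9
  step 9: row=9, L[9]='a', prepend. Next row=LF[9]=3
  step 10: row=3, L[3]='s', prepend. Next row=LF[3]=8
Reversed output: sassafras$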